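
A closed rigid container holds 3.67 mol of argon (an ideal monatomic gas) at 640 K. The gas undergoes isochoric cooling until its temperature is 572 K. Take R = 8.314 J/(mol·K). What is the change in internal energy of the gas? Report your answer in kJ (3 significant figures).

Constant volume ⇒ W = 0, so Q = ΔU = nCᵥΔT with Cᵥ = 3R/2 = 12.47 J/(mol·K).
ΔU = (3.67)(12.47)(572 − 640) = -3112 J.

ΔU ≈ -3.11 kJ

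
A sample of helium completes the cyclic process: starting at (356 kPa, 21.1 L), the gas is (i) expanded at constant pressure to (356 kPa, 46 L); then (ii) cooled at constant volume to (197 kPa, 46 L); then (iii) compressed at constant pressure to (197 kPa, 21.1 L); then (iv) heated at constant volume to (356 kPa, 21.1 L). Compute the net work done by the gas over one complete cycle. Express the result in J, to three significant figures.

Constant-volume legs do no work.
W(i) = (356)(46 − 21.1) = 8864 J; W(iii) = (197)(21.1 − 46) = -4905 J.
W_net = 8864 − 4905 = 3959 J (the clockwise enclosed area).

W_net ≈ 3960 J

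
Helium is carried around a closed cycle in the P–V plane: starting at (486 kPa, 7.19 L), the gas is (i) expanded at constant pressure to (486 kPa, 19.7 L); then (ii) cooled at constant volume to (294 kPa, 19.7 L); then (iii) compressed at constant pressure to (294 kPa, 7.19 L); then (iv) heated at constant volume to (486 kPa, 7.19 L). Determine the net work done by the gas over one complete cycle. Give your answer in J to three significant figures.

Constant-volume legs do no work.
W(i) = (486)(19.7 − 7.19) = 6080 J; W(iii) = (294)(7.19 − 19.7) = -3678 J.
W_net = 6080 − 3678 = 2402 J (the clockwise enclosed area).

W_net ≈ 2400 J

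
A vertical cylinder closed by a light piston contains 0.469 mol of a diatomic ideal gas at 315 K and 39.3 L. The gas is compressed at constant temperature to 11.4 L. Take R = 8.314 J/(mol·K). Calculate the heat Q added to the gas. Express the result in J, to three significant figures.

Q ≈ -1520 J

Isothermal ⇒ ΔU = 0, so Q = W = nRT ln(V₂/V₁).
Q = (0.469)(8.314)(315) ln(11.4/39.3) = 1228 × -1.238 = -1520 J.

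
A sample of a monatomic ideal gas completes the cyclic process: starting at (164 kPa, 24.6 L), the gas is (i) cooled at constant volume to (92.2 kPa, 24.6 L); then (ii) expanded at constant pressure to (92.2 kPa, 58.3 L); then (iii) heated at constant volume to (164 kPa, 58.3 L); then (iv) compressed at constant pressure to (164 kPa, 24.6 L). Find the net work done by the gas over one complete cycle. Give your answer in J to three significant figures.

Constant-volume legs do no work.
W(ii) = (92.2)(58.3 − 24.6) = 3107 J; W(iv) = (164)(24.6 − 58.3) = -5527 J.
W_net = 3107 − 5527 = -2420 J (the counter-clockwise enclosed area).

W_net ≈ -2420 J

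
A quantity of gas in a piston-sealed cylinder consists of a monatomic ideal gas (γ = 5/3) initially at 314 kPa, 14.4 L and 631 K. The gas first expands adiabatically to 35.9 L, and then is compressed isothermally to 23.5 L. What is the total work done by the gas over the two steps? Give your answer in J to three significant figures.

W_total ≈ 2050 J

Step 1 (adiabatic): W = (P₁V₁ − P₂V₂)/(γ−1) = (4522 − 2459)/0.667 = 3094 J.
After step 1: P = 68.5 kPa, V = 35.9 L, T = 343.2 K.
Step 2 (isothermal): W = P₁V₁ ln(V₂/V₁) = (2459) ln(23.5/35.9) = -1042 J.
W_total = 3094 − 1042 = 2051 J.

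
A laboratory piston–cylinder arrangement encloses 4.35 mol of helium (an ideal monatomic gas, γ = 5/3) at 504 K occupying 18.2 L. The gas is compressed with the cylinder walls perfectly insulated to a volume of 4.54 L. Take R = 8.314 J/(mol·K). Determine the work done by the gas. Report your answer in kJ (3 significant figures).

W ≈ -41.7 kJ

Adiabatic: TV^(γ−1) = const with γ = 5/3.
T₂ = T₁ (V₁/V₂)^(γ−1) = 504 × (18.2/4.54)^0.667 = 504 × 2.524 = 1272 K.
W_by = nCᵥ(T₁ − T₂) = (4.35)(12.47)(504 − 1272) = -41656 J.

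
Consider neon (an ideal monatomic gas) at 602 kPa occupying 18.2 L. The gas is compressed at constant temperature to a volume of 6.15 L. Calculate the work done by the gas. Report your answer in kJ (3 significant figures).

W ≈ -11.9 kJ

Isothermal: W = nRT ln(V₂/V₁) = P₁V₁ ln(V₂/V₁).
P₁V₁ = (602 kPa)(18.2 L) = 10956 J.
W = 10956 × ln(6.15/18.2) = 10956 × -1.085
W_by_gas = -11887 J.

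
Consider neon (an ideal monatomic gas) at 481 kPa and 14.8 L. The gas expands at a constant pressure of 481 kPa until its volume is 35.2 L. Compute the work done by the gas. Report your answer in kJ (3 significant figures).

Isobaric: W = P ΔV.
W = (481 kPa)(35.2 − 14.8 L) = (481)(20.4) = 9812 J.

W ≈ 9.81 kJ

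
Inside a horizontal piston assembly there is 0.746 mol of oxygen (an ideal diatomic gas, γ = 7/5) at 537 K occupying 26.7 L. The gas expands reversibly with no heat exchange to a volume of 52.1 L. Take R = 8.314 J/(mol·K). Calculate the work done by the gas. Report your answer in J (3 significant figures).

Adiabatic: TV^(γ−1) = const with γ = 7/5.
T₂ = T₁ (V₁/V₂)^(γ−1) = 537 × (26.7/52.1)^0.4 = 537 × 0.7654 = 411 K.
W_by = nCᵥ(T₁ − T₂) = (0.746)(20.79)(537 − 411) = 1954 J.

W ≈ 1950 J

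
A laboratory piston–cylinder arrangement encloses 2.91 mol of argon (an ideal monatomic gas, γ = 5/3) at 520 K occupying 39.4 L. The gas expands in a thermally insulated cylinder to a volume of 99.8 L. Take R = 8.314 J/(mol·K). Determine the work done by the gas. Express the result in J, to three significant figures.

W ≈ 8720 J

Adiabatic: TV^(γ−1) = const with γ = 5/3.
T₂ = T₁ (V₁/V₂)^(γ−1) = 520 × (39.4/99.8)^0.667 = 520 × 0.5382 = 279.8 K.
W_by = nCᵥ(T₁ − T₂) = (2.91)(12.47)(520 − 279.8) = 8715 J.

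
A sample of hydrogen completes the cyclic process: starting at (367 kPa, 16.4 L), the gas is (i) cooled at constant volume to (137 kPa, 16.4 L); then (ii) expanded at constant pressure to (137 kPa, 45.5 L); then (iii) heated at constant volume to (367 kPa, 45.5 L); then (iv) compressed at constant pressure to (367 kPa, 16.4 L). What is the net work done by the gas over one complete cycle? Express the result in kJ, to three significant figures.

Constant-volume legs do no work.
W(ii) = (137)(45.5 − 16.4) = 3987 J; W(iv) = (367)(16.4 − 45.5) = -10680 J.
W_net = 3987 − 10680 = -6693 J (the counter-clockwise enclosed area).

W_net ≈ -6.69 kJ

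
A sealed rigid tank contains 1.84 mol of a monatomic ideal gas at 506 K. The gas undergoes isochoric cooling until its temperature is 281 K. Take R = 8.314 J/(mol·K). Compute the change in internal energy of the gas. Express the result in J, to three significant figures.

ΔU ≈ -5160 J

Constant volume ⇒ W = 0, so Q = ΔU = nCᵥΔT with Cᵥ = 3R/2 = 12.47 J/(mol·K).
ΔU = (1.84)(12.47)(281 − 506) = -5163 J.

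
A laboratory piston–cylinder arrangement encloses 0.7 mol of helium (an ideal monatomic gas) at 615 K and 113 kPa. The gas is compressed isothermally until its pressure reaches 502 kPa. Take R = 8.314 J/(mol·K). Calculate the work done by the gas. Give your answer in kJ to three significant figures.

Isothermal process: W = nRT ln(V₂/V₁) = nRT ln(P₁/P₂).
W = (0.7)(8.314)(615) × ln(113/502)
  = 3579 × ln(0.2251) = 3579 × -1.491
W_by_gas = -5337 J.

W ≈ -5.34 kJ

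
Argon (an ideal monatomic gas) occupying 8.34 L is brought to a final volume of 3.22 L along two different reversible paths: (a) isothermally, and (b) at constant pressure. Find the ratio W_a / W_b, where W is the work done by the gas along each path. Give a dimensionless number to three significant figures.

W_a / W_b ≈ 1.55

Path (a) isothermal: W = P₁V₁ ln(V₂/V₁) → W_a/(P₁V₁) = -0.9517.
Path (b) isobaric: W = P₁(V₂ − V₁) → W_b/(P₁V₁) = -0.6139.
W_a / W_b = -0.9517 / -0.6139 = 1.55.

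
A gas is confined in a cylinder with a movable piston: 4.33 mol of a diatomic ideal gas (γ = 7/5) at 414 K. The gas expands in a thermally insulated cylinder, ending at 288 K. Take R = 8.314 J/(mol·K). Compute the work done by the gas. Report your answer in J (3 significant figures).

W ≈ 11300 J

Adiabatic ⇒ Q = 0, so W_by = −ΔU = nCᵥ(T₁ − T₂).
Cᵥ = 5R/2 = 20.79 J/(mol·K).
W = (4.33)(20.79)(414 − 288) = 11340 J.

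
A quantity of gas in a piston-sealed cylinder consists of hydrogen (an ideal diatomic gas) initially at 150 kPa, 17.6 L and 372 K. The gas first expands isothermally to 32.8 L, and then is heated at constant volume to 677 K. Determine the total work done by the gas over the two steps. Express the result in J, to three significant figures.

Step 1 (isothermal): W = P₁V₁ ln(V₂/V₁) = (2640) ln(32.8/17.6) = 1643 J.
Step 2 (isochoric): W = 0 (constant volume).
W_total = 1643 + 0 = 1643 J.

W_total ≈ 1640 J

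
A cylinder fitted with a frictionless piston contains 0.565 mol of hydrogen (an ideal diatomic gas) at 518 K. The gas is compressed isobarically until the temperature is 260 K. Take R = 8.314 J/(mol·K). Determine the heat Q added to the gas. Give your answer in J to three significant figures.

Isobaric: W = nRΔT = (0.565)(8.314)(-258) = -1212 J.
ΔU = nCᵥΔT with Cᵥ = 5R/2: ΔU = (0.565)(20.79)(-258) = -3030 J.
Q = ΔU + W = -3030 − 1212 = -4242 J.

Q ≈ -4240 J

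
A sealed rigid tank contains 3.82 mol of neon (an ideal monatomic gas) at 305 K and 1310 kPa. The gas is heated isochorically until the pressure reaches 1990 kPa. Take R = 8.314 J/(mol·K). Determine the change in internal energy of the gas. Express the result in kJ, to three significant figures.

ΔU ≈ 7.54 kJ

Constant volume ⇒ W = 0, so Q = ΔU = nCᵥΔT with Cᵥ = 3R/2 = 12.47 J/(mol·K).
At constant V, T₂/T₁ = P₂/P₁ ⇒ ΔT = T₁(P₂/P₁ − 1) = 305·(1990/1310 − 1) = 158.3 K.
ΔU = (3.82)(12.47)(158.3) = 7542 J.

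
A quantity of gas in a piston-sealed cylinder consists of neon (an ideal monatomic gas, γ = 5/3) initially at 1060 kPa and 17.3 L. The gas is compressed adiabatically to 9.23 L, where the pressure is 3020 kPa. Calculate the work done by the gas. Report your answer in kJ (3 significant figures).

W ≈ -14.3 kJ

Adiabatic: W = (P₁V₁ − P₂V₂)/(γ − 1) with γ = 5/3.
P₁V₁ = 18338 J, P₂V₂ = 27875 J.
W = (18338 − 27875) / 0.6667 = -14305 J.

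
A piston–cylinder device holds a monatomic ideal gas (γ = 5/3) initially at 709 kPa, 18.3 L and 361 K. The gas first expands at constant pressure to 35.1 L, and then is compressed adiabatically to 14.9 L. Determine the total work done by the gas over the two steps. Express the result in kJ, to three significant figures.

Step 1 (isobaric): W = PΔV = (709 kPa)(35.1 − 18.3 L) = 11911 J.
After step 1: P = 709 kPa, V = 35.1 L, T = 692.4 K.
Step 2 (adiabatic): W = (P₁V₁ − P₂V₂)/(γ−1) = (24886 − 44059)/0.667 = -28760 J.
W_total = 11911 − 28760 = -16848 J.

W_total ≈ -16.8 kJ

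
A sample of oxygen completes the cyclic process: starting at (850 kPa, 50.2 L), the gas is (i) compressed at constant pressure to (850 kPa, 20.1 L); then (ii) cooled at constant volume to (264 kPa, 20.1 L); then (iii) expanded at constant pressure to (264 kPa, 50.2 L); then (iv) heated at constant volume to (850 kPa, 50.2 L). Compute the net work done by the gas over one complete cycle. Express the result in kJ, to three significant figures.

Constant-volume legs do no work.
W(i) = (850)(20.1 − 50.2) = -25585 J; W(iii) = (264)(50.2 − 20.1) = 7946 J.
W_net = -25585 + 7946 = -17639 J (the counter-clockwise enclosed area).

W_net ≈ -17.6 kJ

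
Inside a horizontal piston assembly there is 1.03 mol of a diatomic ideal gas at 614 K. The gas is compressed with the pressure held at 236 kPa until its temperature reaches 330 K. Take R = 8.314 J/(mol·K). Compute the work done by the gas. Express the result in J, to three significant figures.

W ≈ -2430 J

Isobaric: W = P ΔV = nR ΔT.
W = (1.03)(8.314)(330 − 614) = -2432 J.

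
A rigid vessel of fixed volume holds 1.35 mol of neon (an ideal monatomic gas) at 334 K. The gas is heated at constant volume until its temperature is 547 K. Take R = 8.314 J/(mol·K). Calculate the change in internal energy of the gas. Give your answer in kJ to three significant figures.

Constant volume ⇒ W = 0, so Q = ΔU = nCᵥΔT with Cᵥ = 3R/2 = 12.47 J/(mol·K).
ΔU = (1.35)(12.47)(547 − 334) = 3586 J.

ΔU ≈ 3.59 kJ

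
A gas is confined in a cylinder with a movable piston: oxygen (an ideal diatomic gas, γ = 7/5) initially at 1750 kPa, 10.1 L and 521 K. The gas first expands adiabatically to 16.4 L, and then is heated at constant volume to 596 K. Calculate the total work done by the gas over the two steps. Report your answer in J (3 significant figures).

Step 1 (adiabatic): W = (P₁V₁ − P₂V₂)/(γ−1) = (17675 − 14560)/0.4 = 7788 J.
Step 2 (isochoric): W = 0 (constant volume).
W_total = 7788 + 0 = 7788 J.

W_total ≈ 7790 J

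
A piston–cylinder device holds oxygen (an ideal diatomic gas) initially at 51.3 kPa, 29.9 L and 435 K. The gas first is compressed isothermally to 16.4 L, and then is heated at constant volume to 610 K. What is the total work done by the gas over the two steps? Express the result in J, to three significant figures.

W_total ≈ -921 J

Step 1 (isothermal): W = P₁V₁ ln(V₂/V₁) = (1534) ln(16.4/29.9) = -921.2 J.
Step 2 (isochoric): W = 0 (constant volume).
W_total = -921.2 + 0 = -921.2 J.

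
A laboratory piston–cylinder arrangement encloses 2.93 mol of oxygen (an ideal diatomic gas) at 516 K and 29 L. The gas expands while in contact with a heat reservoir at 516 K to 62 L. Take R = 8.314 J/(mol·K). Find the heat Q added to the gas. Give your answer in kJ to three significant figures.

Isothermal ⇒ ΔU = 0, so Q = W = nRT ln(V₂/V₁).
Q = (2.93)(8.314)(516) ln(62/29) = 12570 × 0.7598 = 9551 J.

Q ≈ 9.55 kJ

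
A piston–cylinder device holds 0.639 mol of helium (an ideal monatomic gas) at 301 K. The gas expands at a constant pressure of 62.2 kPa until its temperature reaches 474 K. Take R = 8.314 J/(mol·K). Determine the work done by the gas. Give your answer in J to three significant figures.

Isobaric: W = P ΔV = nR ΔT.
W = (0.639)(8.314)(474 − 301) = 919.1 J.

W ≈ 919 J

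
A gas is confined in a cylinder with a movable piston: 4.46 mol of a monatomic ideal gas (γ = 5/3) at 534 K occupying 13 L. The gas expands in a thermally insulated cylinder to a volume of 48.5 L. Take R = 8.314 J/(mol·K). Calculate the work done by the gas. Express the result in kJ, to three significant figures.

W ≈ 17.4 kJ

Adiabatic: TV^(γ−1) = const with γ = 5/3.
T₂ = T₁ (V₁/V₂)^(γ−1) = 534 × (13/48.5)^0.667 = 534 × 0.4157 = 222 K.
W_by = nCᵥ(T₁ − T₂) = (4.46)(12.47)(534 − 222) = 17354 J.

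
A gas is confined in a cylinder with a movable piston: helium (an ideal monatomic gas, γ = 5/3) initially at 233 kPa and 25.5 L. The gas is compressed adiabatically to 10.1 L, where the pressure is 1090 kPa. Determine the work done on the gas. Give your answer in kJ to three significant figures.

W ≈ 7.60 kJ

Adiabatic: W = (P₁V₁ − P₂V₂)/(γ − 1) with γ = 5/3.
P₁V₁ = 5942 J, P₂V₂ = 11009 J.
W = (5942 − 11009) / 0.6667 = -7601 J.
Work on gas = −W_by = 7601 J.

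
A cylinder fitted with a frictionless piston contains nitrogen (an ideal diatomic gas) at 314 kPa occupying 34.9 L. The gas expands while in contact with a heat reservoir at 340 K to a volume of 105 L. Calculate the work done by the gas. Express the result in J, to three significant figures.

Isothermal: W = nRT ln(V₂/V₁) = P₁V₁ ln(V₂/V₁).
P₁V₁ = (314 kPa)(34.9 L) = 10959 J.
W = 10959 × ln(105/34.9) = 10959 × 1.101
W_by_gas = 12071 J.

W ≈ 12100 J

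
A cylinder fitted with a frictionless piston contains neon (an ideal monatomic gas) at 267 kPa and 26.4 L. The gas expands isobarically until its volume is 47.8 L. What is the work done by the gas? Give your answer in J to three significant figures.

W ≈ 5710 J

Isobaric: W = P ΔV.
W = (267 kPa)(47.8 − 26.4 L) = (267)(21.4) = 5714 J.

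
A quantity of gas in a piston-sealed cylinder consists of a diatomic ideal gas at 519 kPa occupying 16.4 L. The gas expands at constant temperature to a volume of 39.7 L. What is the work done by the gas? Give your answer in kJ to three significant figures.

Isothermal: W = nRT ln(V₂/V₁) = P₁V₁ ln(V₂/V₁).
P₁V₁ = (519 kPa)(16.4 L) = 8512 J.
W = 8512 × ln(39.7/16.4) = 8512 × 0.8841
W_by_gas = 7525 J.

W ≈ 7.52 kJ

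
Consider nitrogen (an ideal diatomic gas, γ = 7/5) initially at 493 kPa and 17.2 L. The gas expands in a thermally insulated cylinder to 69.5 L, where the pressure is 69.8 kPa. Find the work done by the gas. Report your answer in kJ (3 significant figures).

Adiabatic: W = (P₁V₁ − P₂V₂)/(γ − 1) with γ = 7/5.
P₁V₁ = 8480 J, P₂V₂ = 4851 J.
W = (8480 − 4851) / 0.4 = 9071 J.

W ≈ 9.07 kJ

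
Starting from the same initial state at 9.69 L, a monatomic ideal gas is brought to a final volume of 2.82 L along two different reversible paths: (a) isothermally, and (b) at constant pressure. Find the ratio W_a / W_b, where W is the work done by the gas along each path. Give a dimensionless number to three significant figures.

Path (a) isothermal: W = P₁V₁ ln(V₂/V₁) → W_a/(P₁V₁) = -1.234.
Path (b) isobaric: W = P₁(V₂ − V₁) → W_b/(P₁V₁) = -0.709.
W_a / W_b = -1.234 / -0.709 = 1.741.

W_a / W_b ≈ 1.74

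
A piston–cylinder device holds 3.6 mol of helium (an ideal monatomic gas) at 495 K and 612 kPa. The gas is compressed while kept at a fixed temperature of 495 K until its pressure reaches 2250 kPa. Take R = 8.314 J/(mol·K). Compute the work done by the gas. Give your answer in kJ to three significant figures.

W ≈ -19.3 kJ

Isothermal process: W = nRT ln(V₂/V₁) = nRT ln(P₁/P₂).
W = (3.6)(8.314)(495) × ln(612/2250)
  = 14816 × ln(0.272) = 14816 × -1.302
W_by_gas = -19289 J.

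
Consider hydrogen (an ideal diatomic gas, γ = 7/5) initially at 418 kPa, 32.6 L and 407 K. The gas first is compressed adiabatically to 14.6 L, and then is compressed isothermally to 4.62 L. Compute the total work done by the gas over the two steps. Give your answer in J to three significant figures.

W_total ≈ -34500 J

Step 1 (adiabatic): W = (P₁V₁ − P₂V₂)/(γ−1) = (13627 − 18791)/0.4 = -12909 J.
After step 1: P = 1287 kPa, V = 14.6 L, T = 561.2 K.
Step 2 (isothermal): W = P₁V₁ ln(V₂/V₁) = (18791) ln(4.62/14.6) = -21621 J.
W_total = -12909 − 21621 = -34530 J.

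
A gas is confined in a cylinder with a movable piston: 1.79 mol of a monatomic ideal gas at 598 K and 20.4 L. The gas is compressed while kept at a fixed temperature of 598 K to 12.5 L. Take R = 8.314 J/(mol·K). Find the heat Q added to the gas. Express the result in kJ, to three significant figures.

Isothermal ⇒ ΔU = 0, so Q = W = nRT ln(V₂/V₁).
Q = (1.79)(8.314)(598) ln(12.5/20.4) = 8899 × -0.4898 = -4359 J.

Q ≈ -4.36 kJ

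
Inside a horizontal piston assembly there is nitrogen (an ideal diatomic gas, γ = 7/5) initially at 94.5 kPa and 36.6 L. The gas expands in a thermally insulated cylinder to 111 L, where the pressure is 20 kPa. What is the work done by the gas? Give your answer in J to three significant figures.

W ≈ 3100 J

Adiabatic: W = (P₁V₁ − P₂V₂)/(γ − 1) with γ = 7/5.
P₁V₁ = 3459 J, P₂V₂ = 2220 J.
W = (3459 − 2220) / 0.4 = 3097 J.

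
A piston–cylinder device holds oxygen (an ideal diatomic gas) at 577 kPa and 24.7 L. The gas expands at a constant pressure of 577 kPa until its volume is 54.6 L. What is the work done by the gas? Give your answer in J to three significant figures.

Isobaric: W = P ΔV.
W = (577 kPa)(54.6 − 24.7 L) = (577)(29.9) = 17252 J.

W ≈ 17300 J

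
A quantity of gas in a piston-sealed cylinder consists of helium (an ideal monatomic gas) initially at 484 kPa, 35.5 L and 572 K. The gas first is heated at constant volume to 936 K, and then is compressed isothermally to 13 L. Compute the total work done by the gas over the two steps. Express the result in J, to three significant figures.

W_total ≈ -28200 J

Step 1 (isochoric): W = 0 (constant volume).
After step 1: P = 792 kPa (V unchanged).
Step 2 (isothermal): W = P₁V₁ ln(V₂/V₁) = (28116) ln(13/35.5) = -28245 J.
W_total = 0 − 28245 = -28245 J.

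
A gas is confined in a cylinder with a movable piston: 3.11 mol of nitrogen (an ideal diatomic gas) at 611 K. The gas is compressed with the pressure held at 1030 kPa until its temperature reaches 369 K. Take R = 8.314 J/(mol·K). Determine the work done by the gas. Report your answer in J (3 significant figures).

Isobaric: W = P ΔV = nR ΔT.
W = (3.11)(8.314)(369 − 611) = -6257 J.

W ≈ -6260 J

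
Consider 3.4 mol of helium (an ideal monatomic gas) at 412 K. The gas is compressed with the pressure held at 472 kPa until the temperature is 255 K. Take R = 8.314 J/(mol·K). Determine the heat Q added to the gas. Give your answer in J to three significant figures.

Isobaric: W = nRΔT = (3.4)(8.314)(-157) = -4438 J.
ΔU = nCᵥΔT with Cᵥ = 3R/2: ΔU = (3.4)(12.47)(-157) = -6657 J.
Q = ΔU + W = -6657 − 4438 = -11095 J.

Q ≈ -11100 J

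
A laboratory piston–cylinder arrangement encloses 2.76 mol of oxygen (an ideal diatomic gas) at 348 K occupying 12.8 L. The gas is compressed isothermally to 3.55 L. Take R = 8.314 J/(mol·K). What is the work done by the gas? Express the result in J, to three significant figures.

W ≈ -10200 J

Isothermal: W = nRT ln(V₂/V₁).
W = (2.76)(8.314)(348) × ln(3.55/12.8)
  = 7985 × -1.282
W_by_gas = -10241 J.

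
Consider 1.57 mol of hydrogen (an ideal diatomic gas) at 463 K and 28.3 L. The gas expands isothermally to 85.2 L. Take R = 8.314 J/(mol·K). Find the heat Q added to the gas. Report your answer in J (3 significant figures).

Isothermal ⇒ ΔU = 0, so Q = W = nRT ln(V₂/V₁).
Q = (1.57)(8.314)(463) ln(85.2/28.3) = 6044 × 1.102 = 6661 J.

Q ≈ 6660 J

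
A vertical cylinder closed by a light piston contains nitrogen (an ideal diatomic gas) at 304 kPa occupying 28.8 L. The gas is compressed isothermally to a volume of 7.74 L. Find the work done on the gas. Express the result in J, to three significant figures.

W ≈ 11500 J

Isothermal: W = nRT ln(V₂/V₁) = P₁V₁ ln(V₂/V₁).
P₁V₁ = (304 kPa)(28.8 L) = 8755 J.
W = 8755 × ln(7.74/28.8) = 8755 × -1.314
W_by_gas = -11504 J; work on gas = −W_by = 11504 J.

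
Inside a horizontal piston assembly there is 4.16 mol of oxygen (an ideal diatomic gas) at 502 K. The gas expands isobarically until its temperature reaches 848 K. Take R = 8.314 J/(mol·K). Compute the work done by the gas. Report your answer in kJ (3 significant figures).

W ≈ 12.0 kJ

Isobaric: W = P ΔV = nR ΔT.
W = (4.16)(8.314)(848 − 502) = 11967 J.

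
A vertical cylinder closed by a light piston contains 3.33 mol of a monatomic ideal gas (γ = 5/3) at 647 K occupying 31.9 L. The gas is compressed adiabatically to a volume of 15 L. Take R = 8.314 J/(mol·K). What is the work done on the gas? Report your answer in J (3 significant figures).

W ≈ 17600 J

Adiabatic: TV^(γ−1) = const with γ = 5/3.
T₂ = T₁ (V₁/V₂)^(γ−1) = 647 × (31.9/15)^0.667 = 647 × 1.654 = 1070 K.
W_by = nCᵥ(T₁ − T₂) = (3.33)(12.47)(647 − 1070) = -17565 J.
Work on gas = −W_by = 17565 J.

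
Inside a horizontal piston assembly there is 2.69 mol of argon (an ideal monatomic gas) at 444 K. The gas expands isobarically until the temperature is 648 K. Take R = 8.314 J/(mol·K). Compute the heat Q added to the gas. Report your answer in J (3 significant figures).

Isobaric: W = nRΔT = (2.69)(8.314)(204) = 4562 J.
ΔU = nCᵥΔT with Cᵥ = 3R/2: ΔU = (2.69)(12.47)(204) = 6844 J.
Q = ΔU + W = 6844 + 4562 = 11406 J.

Q ≈ 11400 J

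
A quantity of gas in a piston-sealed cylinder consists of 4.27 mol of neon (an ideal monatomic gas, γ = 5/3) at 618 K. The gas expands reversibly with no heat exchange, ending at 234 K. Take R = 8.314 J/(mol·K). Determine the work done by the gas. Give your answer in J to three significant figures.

Adiabatic ⇒ Q = 0, so W_by = −ΔU = nCᵥ(T₁ − T₂).
Cᵥ = 3R/2 = 12.47 J/(mol·K).
W = (4.27)(12.47)(618 − 234) = 20448 J.

W ≈ 20400 J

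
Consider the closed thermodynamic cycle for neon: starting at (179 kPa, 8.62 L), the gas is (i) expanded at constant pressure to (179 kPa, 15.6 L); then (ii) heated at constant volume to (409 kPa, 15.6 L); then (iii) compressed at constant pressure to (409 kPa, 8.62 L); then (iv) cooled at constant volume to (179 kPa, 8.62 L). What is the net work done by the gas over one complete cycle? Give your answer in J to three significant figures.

Constant-volume legs do no work.
W(i) = (179)(15.6 − 8.62) = 1249 J; W(iii) = (409)(8.62 − 15.6) = -2855 J.
W_net = 1249 − 2855 = -1605 J (the counter-clockwise enclosed area).

W_net ≈ -1610 J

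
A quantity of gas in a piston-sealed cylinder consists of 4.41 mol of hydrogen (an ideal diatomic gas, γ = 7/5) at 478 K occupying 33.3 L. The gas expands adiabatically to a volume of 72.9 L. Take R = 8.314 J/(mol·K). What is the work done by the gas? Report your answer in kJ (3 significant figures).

W ≈ 11.8 kJ

Adiabatic: TV^(γ−1) = const with γ = 7/5.
T₂ = T₁ (V₁/V₂)^(γ−1) = 478 × (33.3/72.9)^0.4 = 478 × 0.7309 = 349.4 K.
W_by = nCᵥ(T₁ − T₂) = (4.41)(20.79)(478 − 349.4) = 11788 J.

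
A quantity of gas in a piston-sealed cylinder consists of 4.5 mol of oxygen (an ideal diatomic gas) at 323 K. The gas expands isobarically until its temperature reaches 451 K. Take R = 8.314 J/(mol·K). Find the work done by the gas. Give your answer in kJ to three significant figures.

W ≈ 4.79 kJ

Isobaric: W = P ΔV = nR ΔT.
W = (4.5)(8.314)(451 − 323) = 4789 J.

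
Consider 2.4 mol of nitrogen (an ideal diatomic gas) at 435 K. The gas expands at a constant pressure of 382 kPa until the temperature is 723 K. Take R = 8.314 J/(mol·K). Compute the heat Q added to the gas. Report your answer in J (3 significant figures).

Isobaric: W = nRΔT = (2.4)(8.314)(288) = 5747 J.
ΔU = nCᵥΔT with Cᵥ = 5R/2: ΔU = (2.4)(20.79)(288) = 14367 J.
Q = ΔU + W = 14367 + 5747 = 20113 J.

Q ≈ 20100 J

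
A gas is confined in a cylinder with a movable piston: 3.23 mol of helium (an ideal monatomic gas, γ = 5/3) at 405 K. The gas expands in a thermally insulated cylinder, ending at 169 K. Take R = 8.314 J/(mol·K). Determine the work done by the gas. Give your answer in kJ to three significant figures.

Adiabatic ⇒ Q = 0, so W_by = −ΔU = nCᵥ(T₁ − T₂).
Cᵥ = 3R/2 = 12.47 J/(mol·K).
W = (3.23)(12.47)(405 − 169) = 9506 J.

W ≈ 9.51 kJ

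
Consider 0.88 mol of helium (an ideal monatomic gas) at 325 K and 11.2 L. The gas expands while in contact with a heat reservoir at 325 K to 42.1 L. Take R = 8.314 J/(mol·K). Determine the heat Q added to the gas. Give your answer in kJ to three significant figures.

Q ≈ 3.15 kJ

Isothermal ⇒ ΔU = 0, so Q = W = nRT ln(V₂/V₁).
Q = (0.88)(8.314)(325) ln(42.1/11.2) = 2378 × 1.324 = 3149 J.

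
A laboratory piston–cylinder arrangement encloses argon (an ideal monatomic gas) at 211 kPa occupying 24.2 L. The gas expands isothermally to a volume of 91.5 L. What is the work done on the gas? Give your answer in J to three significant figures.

W ≈ -6790 J

Isothermal: W = nRT ln(V₂/V₁) = P₁V₁ ln(V₂/V₁).
P₁V₁ = (211 kPa)(24.2 L) = 5106 J.
W = 5106 × ln(91.5/24.2) = 5106 × 1.33
W_by_gas = 6791 J; work on gas = −W_by = -6791 J.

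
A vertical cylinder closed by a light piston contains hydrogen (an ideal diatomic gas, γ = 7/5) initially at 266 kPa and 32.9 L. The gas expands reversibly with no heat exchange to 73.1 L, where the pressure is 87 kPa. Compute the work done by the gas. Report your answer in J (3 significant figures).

Adiabatic: W = (P₁V₁ − P₂V₂)/(γ − 1) with γ = 7/5.
P₁V₁ = 8751 J, P₂V₂ = 6360 J.
W = (8751 − 6360) / 0.4 = 5979 J.

W ≈ 5980 J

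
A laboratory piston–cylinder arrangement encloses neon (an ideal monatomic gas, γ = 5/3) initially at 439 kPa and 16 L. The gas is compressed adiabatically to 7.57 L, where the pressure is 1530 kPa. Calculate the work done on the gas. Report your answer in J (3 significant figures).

W ≈ 6840 J

Adiabatic: W = (P₁V₁ − P₂V₂)/(γ − 1) with γ = 5/3.
P₁V₁ = 7024 J, P₂V₂ = 11582 J.
W = (7024 − 11582) / 0.6667 = -6837 J.
Work on gas = −W_by = 6837 J.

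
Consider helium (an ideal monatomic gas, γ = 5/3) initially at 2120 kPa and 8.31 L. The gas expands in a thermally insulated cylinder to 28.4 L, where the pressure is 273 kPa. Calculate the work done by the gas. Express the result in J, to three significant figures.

Adiabatic: W = (P₁V₁ − P₂V₂)/(γ − 1) with γ = 5/3.
P₁V₁ = 17617 J, P₂V₂ = 7753 J.
W = (17617 − 7753) / 0.6667 = 14796 J.

W ≈ 14800 J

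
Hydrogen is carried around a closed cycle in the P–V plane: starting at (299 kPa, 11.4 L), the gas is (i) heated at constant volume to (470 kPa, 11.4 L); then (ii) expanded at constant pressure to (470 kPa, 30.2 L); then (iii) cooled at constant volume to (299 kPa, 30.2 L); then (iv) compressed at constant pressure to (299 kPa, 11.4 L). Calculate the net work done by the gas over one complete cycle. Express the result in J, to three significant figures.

W_net ≈ 3210 J

Constant-volume legs do no work.
W(ii) = (470)(30.2 − 11.4) = 8836 J; W(iv) = (299)(11.4 − 30.2) = -5621 J.
W_net = 8836 − 5621 = 3215 J (the clockwise enclosed area).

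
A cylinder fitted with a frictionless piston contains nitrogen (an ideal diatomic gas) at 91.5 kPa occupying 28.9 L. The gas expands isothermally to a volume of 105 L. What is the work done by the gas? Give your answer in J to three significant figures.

W ≈ 3410 J

Isothermal: W = nRT ln(V₂/V₁) = P₁V₁ ln(V₂/V₁).
P₁V₁ = (91.5 kPa)(28.9 L) = 2644 J.
W = 2644 × ln(105/28.9) = 2644 × 1.29
W_by_gas = 3412 J.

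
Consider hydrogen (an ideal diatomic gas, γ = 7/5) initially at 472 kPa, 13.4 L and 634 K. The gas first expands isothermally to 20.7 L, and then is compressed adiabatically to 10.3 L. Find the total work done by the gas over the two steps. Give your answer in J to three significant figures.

Step 1 (isothermal): W = P₁V₁ ln(V₂/V₁) = (6325) ln(20.7/13.4) = 2751 J.
After step 1: P = 305.5 kPa, V = 20.7 L, T = 634 K.
Step 2 (adiabatic): W = (P₁V₁ − P₂V₂)/(γ−1) = (6325 − 8362)/0.4 = -5093 J.
W_total = 2751 − 5093 = -2342 J.

W_total ≈ -2340 J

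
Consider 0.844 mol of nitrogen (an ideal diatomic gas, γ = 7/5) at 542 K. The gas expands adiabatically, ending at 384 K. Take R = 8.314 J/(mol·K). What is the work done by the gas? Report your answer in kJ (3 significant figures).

W ≈ 2.77 kJ

Adiabatic ⇒ Q = 0, so W_by = −ΔU = nCᵥ(T₁ − T₂).
Cᵥ = 5R/2 = 20.79 J/(mol·K).
W = (0.844)(20.79)(542 − 384) = 2772 J.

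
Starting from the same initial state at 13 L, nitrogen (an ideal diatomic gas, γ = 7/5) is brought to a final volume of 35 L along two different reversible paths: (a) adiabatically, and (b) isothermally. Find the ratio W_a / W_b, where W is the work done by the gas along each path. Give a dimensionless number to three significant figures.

Path (a) adiabatic: W = P₁V₁(1 − (V₁/V₂)^(γ−1))/(γ−1) → W_a/(P₁V₁) = 0.8178.
Path (b) isothermal: W = P₁V₁ ln(V₂/V₁) → W_b/(P₁V₁) = 0.9904.
W_a / W_b = 0.8178 / 0.9904 = 0.8257.

W_a / W_b ≈ 0.826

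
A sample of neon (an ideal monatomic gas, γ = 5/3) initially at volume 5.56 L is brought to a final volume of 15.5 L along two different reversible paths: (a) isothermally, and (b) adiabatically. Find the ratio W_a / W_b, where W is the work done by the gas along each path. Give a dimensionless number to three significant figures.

W_a / W_b ≈ 1.38

Path (a) isothermal: W = P₁V₁ ln(V₂/V₁) → W_a/(P₁V₁) = 1.025.
Path (b) adiabatic: W = P₁V₁(1 − (V₁/V₂)^(γ−1))/(γ−1) → W_b/(P₁V₁) = 0.7427.
W_a / W_b = 1.025 / 0.7427 = 1.38.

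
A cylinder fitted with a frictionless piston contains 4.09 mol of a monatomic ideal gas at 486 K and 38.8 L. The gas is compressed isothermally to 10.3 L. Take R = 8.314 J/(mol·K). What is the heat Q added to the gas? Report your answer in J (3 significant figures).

Isothermal ⇒ ΔU = 0, so Q = W = nRT ln(V₂/V₁).
Q = (4.09)(8.314)(486) ln(10.3/38.8) = 16526 × -1.326 = -21918 J.

Q ≈ -21900 J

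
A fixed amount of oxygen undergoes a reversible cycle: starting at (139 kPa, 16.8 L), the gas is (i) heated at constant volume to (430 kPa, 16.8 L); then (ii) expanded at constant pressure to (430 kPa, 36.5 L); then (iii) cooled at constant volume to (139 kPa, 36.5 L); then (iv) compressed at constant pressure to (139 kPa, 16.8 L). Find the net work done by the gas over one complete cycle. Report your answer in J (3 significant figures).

Constant-volume legs do no work.
W(ii) = (430)(36.5 − 16.8) = 8471 J; W(iv) = (139)(16.8 − 36.5) = -2738 J.
W_net = 8471 − 2738 = 5733 J (the clockwise enclosed area).

W_net ≈ 5730 J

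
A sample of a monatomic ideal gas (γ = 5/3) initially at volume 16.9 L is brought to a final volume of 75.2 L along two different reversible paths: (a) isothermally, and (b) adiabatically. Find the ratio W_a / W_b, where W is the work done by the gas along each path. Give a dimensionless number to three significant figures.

Path (a) isothermal: W = P₁V₁ ln(V₂/V₁) → W_a/(P₁V₁) = 1.493.
Path (b) adiabatic: W = P₁V₁(1 − (V₁/V₂)^(γ−1))/(γ−1) → W_b/(P₁V₁) = 0.9455.
W_a / W_b = 1.493 / 0.9455 = 1.579.

W_a / W_b ≈ 1.58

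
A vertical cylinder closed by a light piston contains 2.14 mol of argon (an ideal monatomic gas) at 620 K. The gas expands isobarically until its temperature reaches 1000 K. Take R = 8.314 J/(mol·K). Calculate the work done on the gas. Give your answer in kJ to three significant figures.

Isobaric: W = P ΔV = nR ΔT.
W = (2.14)(8.314)(1000 − 620) = 6761 J.
Work on gas = −W_by = -6761 J.

W ≈ -6.76 kJ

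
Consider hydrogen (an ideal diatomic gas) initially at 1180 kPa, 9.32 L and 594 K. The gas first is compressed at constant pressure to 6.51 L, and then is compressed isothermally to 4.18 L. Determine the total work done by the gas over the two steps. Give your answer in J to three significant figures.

W_total ≈ -6720 J

Step 1 (isobaric): W = PΔV = (1180 kPa)(6.51 − 9.32 L) = -3316 J.
After step 1: P = 1180 kPa, V = 6.51 L, T = 414.9 K.
Step 2 (isothermal): W = P₁V₁ ln(V₂/V₁) = (7682) ln(4.18/6.51) = -3403 J.
W_total = -3316 − 3403 = -6719 J.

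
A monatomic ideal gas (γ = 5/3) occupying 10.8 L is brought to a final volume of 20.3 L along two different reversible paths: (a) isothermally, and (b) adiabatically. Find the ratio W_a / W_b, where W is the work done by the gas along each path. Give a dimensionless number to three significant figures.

W_a / W_b ≈ 1.23

Path (a) isothermal: W = P₁V₁ ln(V₂/V₁) → W_a/(P₁V₁) = 0.6311.
Path (b) adiabatic: W = P₁V₁(1 − (V₁/V₂)^(γ−1))/(γ−1) → W_b/(P₁V₁) = 0.5151.
W_a / W_b = 0.6311 / 0.5151 = 1.225.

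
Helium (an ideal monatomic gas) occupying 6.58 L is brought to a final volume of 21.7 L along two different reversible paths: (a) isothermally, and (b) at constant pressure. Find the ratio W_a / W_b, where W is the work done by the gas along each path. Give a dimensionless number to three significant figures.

W_a / W_b ≈ 0.519

Path (a) isothermal: W = P₁V₁ ln(V₂/V₁) → W_a/(P₁V₁) = 1.193.
Path (b) isobaric: W = P₁(V₂ − V₁) → W_b/(P₁V₁) = 2.298.
W_a / W_b = 1.193 / 2.298 = 0.5193.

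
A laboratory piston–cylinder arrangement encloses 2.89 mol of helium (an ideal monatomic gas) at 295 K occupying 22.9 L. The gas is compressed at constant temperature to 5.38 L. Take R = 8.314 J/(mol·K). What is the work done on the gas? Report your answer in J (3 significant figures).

W ≈ 10300 J

Isothermal: W = nRT ln(V₂/V₁).
W = (2.89)(8.314)(295) × ln(5.38/22.9)
  = 7088 × -1.448
W_by_gas = -10267 J; work on gas = −W_by = 10267 J.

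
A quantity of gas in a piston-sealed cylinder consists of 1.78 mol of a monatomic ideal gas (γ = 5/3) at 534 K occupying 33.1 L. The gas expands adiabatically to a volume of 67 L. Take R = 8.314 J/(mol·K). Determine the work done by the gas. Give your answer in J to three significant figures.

Adiabatic: TV^(γ−1) = const with γ = 5/3.
T₂ = T₁ (V₁/V₂)^(γ−1) = 534 × (33.1/67)^0.667 = 534 × 0.6249 = 333.7 K.
W_by = nCᵥ(T₁ − T₂) = (1.78)(12.47)(534 − 333.7) = 4446 J.

W ≈ 4450 J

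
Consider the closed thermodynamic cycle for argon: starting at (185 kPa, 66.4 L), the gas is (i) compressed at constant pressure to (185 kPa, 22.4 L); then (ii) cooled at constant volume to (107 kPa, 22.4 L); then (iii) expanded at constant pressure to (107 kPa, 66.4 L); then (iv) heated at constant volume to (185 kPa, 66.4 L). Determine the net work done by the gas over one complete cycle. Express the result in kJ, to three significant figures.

Constant-volume legs do no work.
W(i) = (185)(22.4 − 66.4) = -8140 J; W(iii) = (107)(66.4 − 22.4) = 4708 J.
W_net = -8140 + 4708 = -3432 J (the counter-clockwise enclosed area).

W_net ≈ -3.43 kJ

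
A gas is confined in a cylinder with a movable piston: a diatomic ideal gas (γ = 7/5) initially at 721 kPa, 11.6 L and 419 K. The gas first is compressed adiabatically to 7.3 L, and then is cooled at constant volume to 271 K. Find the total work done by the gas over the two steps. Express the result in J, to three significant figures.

W_total ≈ -4260 J

Step 1 (adiabatic): W = (P₁V₁ − P₂V₂)/(γ−1) = (8364 − 10066)/0.4 = -4255 J.
Step 2 (isochoric): W = 0 (constant volume).
W_total = -4255 + 0 = -4255 J.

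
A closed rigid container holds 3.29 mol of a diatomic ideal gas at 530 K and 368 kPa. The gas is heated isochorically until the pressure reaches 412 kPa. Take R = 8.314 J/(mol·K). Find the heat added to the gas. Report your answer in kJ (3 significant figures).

Q ≈ 4.33 kJ

Constant volume ⇒ W = 0, so Q = ΔU = nCᵥΔT with Cᵥ = 5R/2 = 20.79 J/(mol·K).
At constant V, T₂/T₁ = P₂/P₁ ⇒ ΔT = T₁(P₂/P₁ − 1) = 530·(412/368 − 1) = 63.37 K.
ΔU = (3.29)(20.79)(63.37) = 4333 J.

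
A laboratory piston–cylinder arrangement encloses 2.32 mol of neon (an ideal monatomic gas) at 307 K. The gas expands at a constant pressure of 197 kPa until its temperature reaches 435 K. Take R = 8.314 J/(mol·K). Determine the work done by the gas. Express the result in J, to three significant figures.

W ≈ 2470 J

Isobaric: W = P ΔV = nR ΔT.
W = (2.32)(8.314)(435 − 307) = 2469 J.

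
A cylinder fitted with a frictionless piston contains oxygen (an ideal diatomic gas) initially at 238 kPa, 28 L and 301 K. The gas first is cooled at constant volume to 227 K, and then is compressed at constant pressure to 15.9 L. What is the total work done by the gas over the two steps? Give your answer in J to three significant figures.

Step 1 (isochoric): W = 0 (constant volume).
After step 1: P = 179.5 kPa (V unchanged).
Step 2 (isobaric): W = PΔV = (179.5 kPa)(15.9 − 28 L) = -2172 J.
W_total = 0 − 2172 = -2172 J.

W_total ≈ -2170 J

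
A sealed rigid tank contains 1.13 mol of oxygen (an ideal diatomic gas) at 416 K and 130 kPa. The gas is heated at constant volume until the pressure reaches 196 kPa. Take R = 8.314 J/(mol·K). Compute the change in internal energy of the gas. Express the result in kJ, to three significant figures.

Constant volume ⇒ W = 0, so Q = ΔU = nCᵥΔT with Cᵥ = 5R/2 = 20.79 J/(mol·K).
At constant V, T₂/T₁ = P₂/P₁ ⇒ ΔT = T₁(P₂/P₁ − 1) = 416·(196/130 − 1) = 211.2 K.
ΔU = (1.13)(20.79)(211.2) = 4960 J.

ΔU ≈ 4.96 kJ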